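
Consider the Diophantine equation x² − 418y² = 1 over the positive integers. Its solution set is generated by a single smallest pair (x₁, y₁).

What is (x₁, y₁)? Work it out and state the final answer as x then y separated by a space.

[20; 2,4,20,4,2,40] for √418; ℓ=6 ⇒ convergent index 5
step 0: (20, 1)  from 20·(1,0) + (0,1)
…
step 2: (184, 9)  from 4·(41,2) + (20,1)
…
step 4: (15068, 737)  from 4·(3721,182) + (184,9)
step 5: (33857, 1656)  from 2·(15068,737) + (3721,182)
fundamental: x₁=33857, y₁=1656  (since 1146296449 − 418·2742336 = 1)

33857 1656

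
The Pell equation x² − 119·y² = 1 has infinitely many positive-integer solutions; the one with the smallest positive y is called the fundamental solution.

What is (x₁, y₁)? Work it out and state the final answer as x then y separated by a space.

120 11

d=119: √d = [10; 1,9,1,20] (ℓ=4, even), read p_3/q_3
i=0: a=10 ⇒ p=10, q=1
i=1: a=1 ⇒ p=11, q=1
i=2: a=9 ⇒ p=109, q=10
i=3: a=1 ⇒ p=120, q=11
fundamental: x₁=120, y₁=11  (since 14400 − 119·121 = 1)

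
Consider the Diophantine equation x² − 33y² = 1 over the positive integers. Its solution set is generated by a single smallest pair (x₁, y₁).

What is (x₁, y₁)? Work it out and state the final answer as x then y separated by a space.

√33 = [5; 1,2,1,10, …], period ℓ=4 (even) → k=3
k=0  a_k=5  p_k/q_k = 5/1
k=1  a_k=1  p_k/q_k = 6/1
k=2  a_k=2  p_k/q_k = 17/3
k=3  a_k=1  p_k/q_k = 23/4
→ (23, 4).  Check: 23²=529, 33·4²=528, difference 1.

23 4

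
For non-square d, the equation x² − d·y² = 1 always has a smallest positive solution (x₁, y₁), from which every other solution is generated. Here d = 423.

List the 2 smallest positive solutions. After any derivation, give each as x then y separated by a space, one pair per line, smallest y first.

4607 224
42448897 2063936

d=423: √d = [20; 1,1,3,4,3,1,1,40] (ℓ=8, even), read p_7/q_7
step 0: (20, 1)  from 20·(1,0) + (0,1)
step 1: (21, 1)  from 1·(20,1) + (1,0)
step 2: (41, 2)  from 1·(21,1) + (20,1)
step 3: (144, 7)  from 3·(41,2) + (21,1)
…
step 6: (2612, 127)  from 1·(1995,97) + (617,30)
step 7: (4607, 224)  from 1·(2612,127) + (1995,97)
→ (4607, 224).  Check: 4607²=21224449, 423·224²=21224448, difference 1.
(x_2, y_2) = (4607·4607 + 423·224·224, 4607·224 + 224·4607) = (42448897, 2063936)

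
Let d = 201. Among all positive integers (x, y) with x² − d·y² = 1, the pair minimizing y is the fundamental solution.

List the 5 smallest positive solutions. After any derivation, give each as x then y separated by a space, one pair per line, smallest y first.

515095 36332
530645718049 37428863080
546665912276384215 38558840456348868
563169756167477608732801 39722931849688611461840
580171851105627091828167877975 40922167162192151801416600732

√201 = [14; 5,1,1,1,2,…,1,5,28, …], period ℓ=14 (even) → k=13
i=0: a=14 ⇒ p=14, q=1
i=1: a=5 ⇒ p=71, q=5
i=2: a=1 ⇒ p=85, q=6
i=3: a=1 ⇒ p=156, q=11
i=4: a=1 ⇒ p=241, q=17
i=5: a=2 ⇒ p=638, q=45
…
i=7: a=8 ⇒ p=7670, q=541
…
i=9: a=2 ⇒ p=24768, q=1747
…
i=12: a=1 ⇒ p=91402, q=6447
i=13: a=5 ⇒ p=515095, q=36332
(x₁, y₁) = (515095, 36332);  515095² − 201·36332² = 1 ✓
k=2:  x_2 = 515095·515095+201·36332·36332 = 530645718049,  y_2 = 515095·36332+36332·515095 = 37428863080
k=3:  x_3 = 515095·530645718049+201·36332·37428863080 = 546665912276384215,  y_3 = 515095·37428863080+36332·530645718049 = 38558840456348868
k=4:  x_4 = 515095·546665912276384215+201·36332·38558840456348868 = 563169756167477608732801,  y_4 = 515095·38558840456348868+36332·546665912276384215 = 39722931849688611461840
k=5:  x_5 = 515095·563169756167477608732801+201·36332·39722931849688611461840 = 580171851105627091828167877975,  y_5 = 515095·39722931849688611461840+36332·563169756167477608732801 = 40922167162192151801416600732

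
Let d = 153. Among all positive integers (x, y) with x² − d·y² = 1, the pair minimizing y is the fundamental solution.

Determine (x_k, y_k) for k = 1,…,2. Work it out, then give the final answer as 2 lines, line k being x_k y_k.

2177 176
9478657 766304

√153 → a₀=12, period (2,1,2,2,2,1,2,24); ℓ=8 even so k=7
k=0  a_k=12  p_k/q_k = 12/1
…
k=3  a_k=2  p_k/q_k = 99/8
…
k=6  a_k=1  p_k/q_k = 804/65
k=7  a_k=2  p_k/q_k = 2177/176
fundamental: x₁=2177, y₁=176  (since 4739329 − 153·30976 = 1)
k=2:  x_2 = 2177·2177+153·176·176 = 9478657,  y_2 = 2177·176+176·2177 = 766304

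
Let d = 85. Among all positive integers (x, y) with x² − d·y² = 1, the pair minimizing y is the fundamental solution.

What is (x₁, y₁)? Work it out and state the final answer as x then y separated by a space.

d=85: √d = [9; 4,1,1,4,18] (ℓ=5, odd), read p_9/q_9
a_0=9:  p_0=9·1+0=9,  q_0=9·0+1=1
a_1=4:  p_1=4·9+1=37,  q_1=4·1+0=4
a_2=1:  p_2=1·37+9=46,  q_2=1·4+1=5
a_3=1:  p_3=1·46+37=83,  q_3=1·5+4=9
…
a_5=18:  p_5=18·378+83=6887,  q_5=18·41+9=747
a_6=4:  p_6=4·6887+378=27926,  q_6=4·747+41=3029
…
a_8=1:  p_8=1·34813+27926=62739,  q_8=1·3776+3029=6805
a_9=4:  p_9=4·62739+34813=285769,  q_9=4·6805+3776=30996
→ (285769, 30996).  Check: 285769²=81663921361, 85·30996²=81663921360, difference 1.

285769 30996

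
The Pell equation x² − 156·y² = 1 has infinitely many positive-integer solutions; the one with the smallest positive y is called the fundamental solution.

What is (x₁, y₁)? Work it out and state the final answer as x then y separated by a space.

25 2

d=156: √d = [12; 2,24] (ℓ=2, even), read p_1/q_1
k=0  a_k=12  p_k/q_k = 12/1
k=1  a_k=2  p_k/q_k = 25/2
fundamental: x₁=25, y₁=2  (since 625 − 156·4 = 1)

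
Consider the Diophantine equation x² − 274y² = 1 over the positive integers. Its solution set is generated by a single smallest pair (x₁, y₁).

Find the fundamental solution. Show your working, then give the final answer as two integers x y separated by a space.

3959299 239190

√274 → a₀=16, period (1,1,4,4,1,1,32); ℓ=7 odd so k=13
step 0: (16, 1)  from 16·(1,0) + (0,1)
step 1: (17, 1)  from 1·(16,1) + (1,0)
step 2: (33, 2)  from 1·(17,1) + (16,1)
step 3: (149, 9)  from 4·(33,2) + (17,1)
step 4: (629, 38)  from 4·(149,9) + (33,2)
step 5: (778, 47)  from 1·(629,38) + (149,9)
step 6: (1407, 85)  from 1·(778,47) + (629,38)
…
step 8: (47209, 2852)  from 1·(45802,2767) + (1407,85)
step 9: (93011, 5619)  from 1·(47209,2852) + (45802,2767)
step 10: (419253, 25328)  from 4·(93011,5619) + (47209,2852)
step 11: (1770023, 106931)  from 4·(419253,25328) + (93011,5619)
step 12: (2189276, 132259)  from 1·(1770023,106931) + (419253,25328)
step 13: (3959299, 239190)  from 1·(2189276,132259) + (1770023,106931)
(x₁, y₁) = (3959299, 239190);  3959299² − 274·239190² = 1 ✓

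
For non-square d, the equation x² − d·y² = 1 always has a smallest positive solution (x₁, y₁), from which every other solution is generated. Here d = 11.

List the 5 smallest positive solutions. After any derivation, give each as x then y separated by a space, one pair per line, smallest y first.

√11 → a₀=3, period (3,6); ℓ=2 even so k=1
step 0: (3, 1)  from 3·(1,0) + (0,1)
step 1: (10, 3)  from 3·(3,1) + (1,0)
(x₁, y₁) = (10, 3);  10² − 11·3² = 1 ✓
k=2:  x_2 = 10·10+11·3·3 = 199,  y_2 = 10·3+3·10 = 60
k=3:  x_3 = 10·199+11·3·60 = 3970,  y_3 = 10·60+3·199 = 1197
k=4:  x_4 = 10·3970+11·3·1197 = 79201,  y_4 = 10·1197+3·3970 = 23880
k=5:  x_5 = 10·79201+11·3·23880 = 1580050,  y_5 = 10·23880+3·79201 = 476403

10 3
199 60
3970 1197
79201 23880
1580050 476403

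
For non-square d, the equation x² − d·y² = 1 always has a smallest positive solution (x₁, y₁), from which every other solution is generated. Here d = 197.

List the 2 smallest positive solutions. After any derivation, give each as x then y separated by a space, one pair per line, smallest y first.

d=197: √d = [14; 28] (ℓ=1, odd), read p_1/q_1
a_0=14:  p_0=14·1+0=14,  q_0=14·0+1=1
a_1=28:  p_1=28·14+1=393,  q_1=28·1+0=28
→ (393, 28).  Check: 393²=154449, 197·28²=154448, difference 1.
(x_2, y_2) = (393·393 + 197·28·28, 393·28 + 28·393) = (308897, 22008)

393 28
308897 22008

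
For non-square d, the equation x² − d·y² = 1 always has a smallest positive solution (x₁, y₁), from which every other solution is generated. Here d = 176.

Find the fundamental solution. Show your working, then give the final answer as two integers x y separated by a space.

d=176: √d = [13; 3,1,3,26] (ℓ=4, even), read p_3/q_3
i=0: a=13 ⇒ p=13, q=1
…
i=2: a=1 ⇒ p=53, q=4
i=3: a=3 ⇒ p=199, q=15
(x₁, y₁) = (199, 15);  199² − 176·15² = 1 ✓

199 15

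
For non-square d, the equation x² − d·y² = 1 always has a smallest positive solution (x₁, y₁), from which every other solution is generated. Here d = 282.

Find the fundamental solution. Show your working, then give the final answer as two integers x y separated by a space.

2351 140

√282 → a₀=16, period (1,3,1,4,1,3,1,32); ℓ=8 even so k=7
i=0: a=16 ⇒ p=16, q=1
i=1: a=1 ⇒ p=17, q=1
i=2: a=3 ⇒ p=67, q=4
i=3: a=1 ⇒ p=84, q=5
i=4: a=4 ⇒ p=403, q=24
i=5: a=1 ⇒ p=487, q=29
i=6: a=3 ⇒ p=1864, q=111
i=7: a=1 ⇒ p=2351, q=140
fundamental: x₁=2351, y₁=140  (since 5527201 − 282·19600 = 1)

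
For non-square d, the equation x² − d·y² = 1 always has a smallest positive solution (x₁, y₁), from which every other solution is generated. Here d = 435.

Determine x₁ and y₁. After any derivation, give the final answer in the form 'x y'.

d=435: √d = [20; 1,5,1,40] (ℓ=4, even), read p_3/q_3
a_0=20:  p_0=20·1+0=20,  q_0=20·0+1=1
…
a_2=5:  p_2=5·21+20=125,  q_2=5·1+1=6
a_3=1:  p_3=1·125+21=146,  q_3=1·6+1=7
→ (146, 7).  Check: 146²=21316, 435·7²=21315, difference 1.

146 7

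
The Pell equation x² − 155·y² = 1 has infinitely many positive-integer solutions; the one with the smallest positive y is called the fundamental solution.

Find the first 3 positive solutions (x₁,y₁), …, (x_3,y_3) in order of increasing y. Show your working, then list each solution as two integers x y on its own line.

[12; 2,4,2,24] for √155; ℓ=4 ⇒ convergent index 3
k=0  a_k=12  p_k/q_k = 12/1
…
k=2  a_k=4  p_k/q_k = 112/9
k=3  a_k=2  p_k/q_k = 249/20
(x₁, y₁) = (249, 20);  249² − 155·20² = 1 ✓
(x_2, y_2) = (249·249 + 155·20·20, 249·20 + 20·249) = (124001, 9960)
(x_3, y_3) = (249·124001 + 155·20·9960, 249·9960 + 20·124001) = (61752249, 4960060)

249 20
124001 9960
61752249 4960060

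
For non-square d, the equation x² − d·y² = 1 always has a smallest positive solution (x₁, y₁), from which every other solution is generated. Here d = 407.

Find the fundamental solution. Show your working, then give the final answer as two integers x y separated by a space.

d=407: √d = [20; 5,1,2,1,5,40] (ℓ=6, even), read p_5/q_5
k=0  a_k=20  p_k/q_k = 20/1
k=1  a_k=5  p_k/q_k = 101/5
…
k=3  a_k=2  p_k/q_k = 343/17
k=4  a_k=1  p_k/q_k = 464/23
k=5  a_k=5  p_k/q_k = 2663/132
→ (2663, 132).  Check: 2663²=7091569, 407·132²=7091568, difference 1.

2663 132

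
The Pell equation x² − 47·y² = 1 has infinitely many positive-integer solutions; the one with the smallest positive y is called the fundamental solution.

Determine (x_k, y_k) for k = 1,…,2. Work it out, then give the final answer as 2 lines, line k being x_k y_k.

48 7
4607 672

d=47: √d = [6; 1,5,1,12] (ℓ=4, even), read p_3/q_3
k=0  a_k=6  p_k/q_k = 6/1
k=1  a_k=1  p_k/q_k = 7/1
k=2  a_k=5  p_k/q_k = 41/6
k=3  a_k=1  p_k/q_k = 48/7
→ (48, 7).  Check: 48²=2304, 47·7²=2303, difference 1.
(x_2, y_2) = (48·48 + 47·7·7, 48·7 + 7·48) = (4607, 672)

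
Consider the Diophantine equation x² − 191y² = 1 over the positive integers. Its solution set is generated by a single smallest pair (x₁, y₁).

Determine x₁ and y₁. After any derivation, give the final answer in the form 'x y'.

8994000 650783

d=191: √d = [13; 1,4,1,1,3,…,4,1,26] (ℓ=16, even), read p_15/q_15
step 0: (13, 1)  from 13·(1,0) + (0,1)
step 1: (14, 1)  from 1·(13,1) + (1,0)
…
step 3: (83, 6)  from 1·(69,5) + (14,1)
step 4: (152, 11)  from 1·(83,6) + (69,5)
step 5: (539, 39)  from 3·(152,11) + (83,6)
step 6: (1230, 89)  from 2·(539,39) + (152,11)
step 7: (2999, 217)  from 2·(1230,89) + (539,39)
step 8: (40217, 2910)  from 13·(2999,217) + (1230,89)
step 9: (83433, 6037)  from 2·(40217,2910) + (2999,217)
step 10: (207083, 14984)  from 2·(83433,6037) + (40217,2910)
step 11: (704682, 50989)  from 3·(207083,14984) + (83433,6037)
step 12: (911765, 65973)  from 1·(704682,50989) + (207083,14984)
…
step 14: (7377553, 533821)  from 4·(1616447,116962) + (911765,65973)
step 15: (8994000, 650783)  from 1·(7377553,533821) + (1616447,116962)
→ (8994000, 650783).  Check: 8994000²=80892036000000, 191·650783²=80892035999999, difference 1.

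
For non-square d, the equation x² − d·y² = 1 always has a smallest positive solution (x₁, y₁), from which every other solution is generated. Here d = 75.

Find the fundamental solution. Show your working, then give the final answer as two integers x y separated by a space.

√75 = [8; 1,1,1,16, …], period ℓ=4 (even) → k=3
i=0: a=8 ⇒ p=8, q=1
i=1: a=1 ⇒ p=9, q=1
i=2: a=1 ⇒ p=17, q=2
i=3: a=1 ⇒ p=26, q=3
(x₁, y₁) = (26, 3);  26² − 75·3² = 1 ✓

26 3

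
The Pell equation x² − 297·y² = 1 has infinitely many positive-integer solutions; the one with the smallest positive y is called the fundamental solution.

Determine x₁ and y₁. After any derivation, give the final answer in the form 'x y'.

d=297: √d = [17; 4,3,1,1,2,1,1,3,4,34] (ℓ=10, even), read p_9/q_9
a_0=17:  p_0=17·1+0=17,  q_0=17·0+1=1
…
a_3=1:  p_3=1·224+69=293,  q_3=1·13+4=17
a_4=1:  p_4=1·293+224=517,  q_4=1·17+13=30
a_5=2:  p_5=2·517+293=1327,  q_5=2·30+17=77
…
a_7=1:  p_7=1·1844+1327=3171,  q_7=1·107+77=184
a_8=3:  p_8=3·3171+1844=11357,  q_8=3·184+107=659
a_9=4:  p_9=4·11357+3171=48599,  q_9=4·659+184=2820
fundamental: x₁=48599, y₁=2820  (since 2361862801 − 297·7952400 = 1)

48599 2820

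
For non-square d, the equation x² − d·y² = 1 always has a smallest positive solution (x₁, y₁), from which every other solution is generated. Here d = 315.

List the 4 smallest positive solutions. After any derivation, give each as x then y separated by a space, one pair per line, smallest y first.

d=315: √d = [17; 1,2,1,34] (ℓ=4, even), read p_3/q_3
k=0  a_k=17  p_k/q_k = 17/1
…
k=2  a_k=2  p_k/q_k = 53/3
k=3  a_k=1  p_k/q_k = 71/4
→ (71, 4).  Check: 71²=5041, 315·4²=5040, difference 1.
(x_2, y_2) = (71·71 + 315·4·4, 71·4 + 4·71) = (10081, 568)
(x_3, y_3) = (71·10081 + 315·4·568, 71·568 + 4·10081) = (1431431, 80652)
(x_4, y_4) = (71·1431431 + 315·4·80652, 71·80652 + 4·1431431) = (203253121, 11452016)

71 4
10081 568
1431431 80652
203253121 11452016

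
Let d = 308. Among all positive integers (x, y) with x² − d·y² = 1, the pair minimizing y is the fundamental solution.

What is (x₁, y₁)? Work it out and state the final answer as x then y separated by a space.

351 20

[17; 1,1,4,1,1,34] for √308; ℓ=6 ⇒ convergent index 5
a_0=17:  p_0=17·1+0=17,  q_0=17·0+1=1
a_1=1:  p_1=1·17+1=18,  q_1=1·1+0=1
a_2=1:  p_2=1·18+17=35,  q_2=1·1+1=2
a_3=4:  p_3=4·35+18=158,  q_3=4·2+1=9
a_4=1:  p_4=1·158+35=193,  q_4=1·9+2=11
a_5=1:  p_5=1·193+158=351,  q_5=1·11+9=20
→ (351, 20).  Check: 351²=123201, 308·20²=123200, difference 1.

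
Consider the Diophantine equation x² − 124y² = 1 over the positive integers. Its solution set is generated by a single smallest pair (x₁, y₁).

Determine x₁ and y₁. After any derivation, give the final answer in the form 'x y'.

4620799 414960

√124 → a₀=11, period (7,2,1,1,1,…,2,7,22); ℓ=16 even so k=15
step 0: (11, 1)  from 11·(1,0) + (0,1)
step 1: (78, 7)  from 7·(11,1) + (1,0)
step 2: (167, 15)  from 2·(78,7) + (11,1)
…
step 4: (412, 37)  from 1·(245,22) + (167,15)
…
step 6: (2383, 214)  from 3·(657,59) + (412,37)
…
step 8: (14543, 1306)  from 4·(3040,273) + (2383,214)
…
step 10: (67292, 6043)  from 3·(17583,1579) + (14543,1306)
step 11: (84875, 7622)  from 1·(67292,6043) + (17583,1579)
step 12: (152167, 13665)  from 1·(84875,7622) + (67292,6043)
step 13: (237042, 21287)  from 1·(152167,13665) + (84875,7622)
step 14: (626251, 56239)  from 2·(237042,21287) + (152167,13665)
step 15: (4620799, 414960)  from 7·(626251,56239) + (237042,21287)
→ (4620799, 414960).  Check: 4620799²=21351783398401, 124·414960²=21351783398400, difference 1.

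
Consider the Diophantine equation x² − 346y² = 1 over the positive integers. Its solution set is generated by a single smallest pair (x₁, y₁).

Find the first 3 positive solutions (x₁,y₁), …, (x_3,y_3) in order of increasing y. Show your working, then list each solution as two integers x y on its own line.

17299 930
598510801 32176140
20707276675699 1113230090790

[18; 1,1,1,1,36] for √346; ℓ=5 ⇒ convergent index 9
i=0: a=18 ⇒ p=18, q=1
…
i=3: a=1 ⇒ p=56, q=3
…
i=8: a=1 ⇒ p=10398, q=559
i=9: a=1 ⇒ p=17299, q=930
(x₁, y₁) = (17299, 930);  17299² − 346·930² = 1 ✓
(x_2, y_2) = (17299·17299 + 346·930·930, 17299·930 + 930·17299) = (598510801, 32176140)
(x_3, y_3) = (17299·598510801 + 346·930·32176140, 17299·32176140 + 930·598510801) = (20707276675699, 1113230090790)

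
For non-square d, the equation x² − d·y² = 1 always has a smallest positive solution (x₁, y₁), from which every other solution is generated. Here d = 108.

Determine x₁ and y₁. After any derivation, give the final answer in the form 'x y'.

√108 = [10; 2,1,1,4,1,1,2,20, …], period ℓ=8 (even) → k=7
step 0: (10, 1)  from 10·(1,0) + (0,1)
step 1: (21, 2)  from 2·(10,1) + (1,0)
step 2: (31, 3)  from 1·(21,2) + (10,1)
step 3: (52, 5)  from 1·(31,3) + (21,2)
step 4: (239, 23)  from 4·(52,5) + (31,3)
step 5: (291, 28)  from 1·(239,23) + (52,5)
step 6: (530, 51)  from 1·(291,28) + (239,23)
step 7: (1351, 130)  from 2·(530,51) + (291,28)
→ (1351, 130).  Check: 1351²=1825201, 108·130²=1825200, difference 1.

1351 130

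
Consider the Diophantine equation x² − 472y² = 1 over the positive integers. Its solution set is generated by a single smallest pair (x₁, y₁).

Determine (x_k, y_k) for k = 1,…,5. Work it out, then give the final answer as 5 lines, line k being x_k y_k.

306917 14127
188396089777 8671632918
115643925371868101 5322943120573485
70986173286526887819457 3267403467465432958572
43573726693046301732396700037 2005643340042853631571511563

√472 = [21; 1,2,1,1,1,…,2,1,42, …], period ℓ=14 (even) → k=13
step 0: (21, 1)  from 21·(1,0) + (0,1)
step 1: (22, 1)  from 1·(21,1) + (1,0)
…
step 3: (87, 4)  from 1·(65,3) + (22,1)
step 4: (152, 7)  from 1·(87,4) + (65,3)
…
step 6: (1108, 51)  from 4·(239,11) + (152,7)
…
step 8: (24224, 1115)  from 4·(5779,266) + (1108,51)
step 9: (30003, 1381)  from 1·(24224,1115) + (5779,266)
…
step 11: (84230, 3877)  from 1·(54227,2496) + (30003,1381)
step 12: (222687, 10250)  from 2·(84230,3877) + (54227,2496)
step 13: (306917, 14127)  from 1·(222687,10250) + (84230,3877)
(x₁, y₁) = (306917, 14127);  306917² − 472·14127² = 1 ✓
(x_2, y_2) = (306917·306917 + 472·14127·14127, 306917·14127 + 14127·306917) = (188396089777, 8671632918)
(x_3, y_3) = (306917·188396089777 + 472·14127·8671632918, 306917·8671632918 + 14127·188396089777) = (115643925371868101, 5322943120573485)
(x_4, y_4) = (306917·115643925371868101 + 472·14127·5322943120573485, 306917·5322943120573485 + 14127·115643925371868101) = (70986173286526887819457, 3267403467465432958572)
(x_5, y_5) = (306917·70986173286526887819457 + 472·14127·3267403467465432958572, 306917·3267403467465432958572 + 14127·70986173286526887819457) = (43573726693046301732396700037, 2005643340042853631571511563)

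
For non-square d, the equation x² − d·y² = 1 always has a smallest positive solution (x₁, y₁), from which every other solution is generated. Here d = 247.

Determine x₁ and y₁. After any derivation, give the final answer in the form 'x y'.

[15; 1,2,1,1,9,1,9,1,1,2,1,30] for √247; ℓ=12 ⇒ convergent index 11
i=0: a=15 ⇒ p=15, q=1
i=1: a=1 ⇒ p=16, q=1
…
i=4: a=1 ⇒ p=110, q=7
i=5: a=9 ⇒ p=1053, q=67
i=6: a=1 ⇒ p=1163, q=74
i=7: a=9 ⇒ p=11520, q=733
…
i=9: a=1 ⇒ p=24203, q=1540
i=10: a=2 ⇒ p=61089, q=3887
i=11: a=1 ⇒ p=85292, q=5427
fundamental: x₁=85292, y₁=5427  (since 7274725264 − 247·29452329 = 1)

85292 5427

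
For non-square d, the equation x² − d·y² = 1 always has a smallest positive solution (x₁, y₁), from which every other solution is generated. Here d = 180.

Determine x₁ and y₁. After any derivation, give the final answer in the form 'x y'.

161 12

√180 → a₀=13, period (2,2,2,26); ℓ=4 even so k=3
i=0: a=13 ⇒ p=13, q=1
…
i=2: a=2 ⇒ p=67, q=5
i=3: a=2 ⇒ p=161, q=12
(x₁, y₁) = (161, 12);  161² − 180·12² = 1 ✓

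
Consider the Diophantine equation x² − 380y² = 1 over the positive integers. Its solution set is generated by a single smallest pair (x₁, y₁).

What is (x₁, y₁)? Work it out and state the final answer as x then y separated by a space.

√380 → a₀=19, period (2,38); ℓ=2 even so k=1
i=0: a=19 ⇒ p=19, q=1
i=1: a=2 ⇒ p=39, q=2
fundamental: x₁=39, y₁=2  (since 1521 − 380·4 = 1)

39 2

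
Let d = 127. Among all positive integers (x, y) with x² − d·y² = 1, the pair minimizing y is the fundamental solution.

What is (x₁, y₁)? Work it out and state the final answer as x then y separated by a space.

d=127: √d = [11; 3,1,2,2,7,11,7,2,2,1,3,22] (ℓ=12, even), read p_11/q_11
step 0: (11, 1)  from 11·(1,0) + (0,1)
step 1: (34, 3)  from 3·(11,1) + (1,0)
…
step 4: (293, 26)  from 2·(124,11) + (45,4)
step 5: (2175, 193)  from 7·(293,26) + (124,11)
…
step 7: (171701, 15236)  from 7·(24218,2149) + (2175,193)
step 8: (367620, 32621)  from 2·(171701,15236) + (24218,2149)
…
step 10: (1274561, 113099)  from 1·(906941,80478) + (367620,32621)
step 11: (4730624, 419775)  from 3·(1274561,113099) + (906941,80478)
→ (4730624, 419775).  Check: 4730624²=22378803429376, 127·419775²=22378803429375, difference 1.

4730624 419775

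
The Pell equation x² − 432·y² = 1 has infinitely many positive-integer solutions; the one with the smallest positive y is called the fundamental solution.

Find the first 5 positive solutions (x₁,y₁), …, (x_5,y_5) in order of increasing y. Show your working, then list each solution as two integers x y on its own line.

1351 65
3650401 175630
9863382151 474552195
26650854921601 1282239855260
72010600134783751 3464611614360325

√432 = [20; 1,3,1,1,1,3,1,40, …], period ℓ=8 (even) → k=7
a_0=20:  p_0=20·1+0=20,  q_0=20·0+1=1
…
a_4=1:  p_4=1·104+83=187,  q_4=1·5+4=9
a_5=1:  p_5=1·187+104=291,  q_5=1·9+5=14
a_6=3:  p_6=3·291+187=1060,  q_6=3·14+9=51
a_7=1:  p_7=1·1060+291=1351,  q_7=1·51+14=65
→ (1351, 65).  Check: 1351²=1825201, 432·65²=1825200, difference 1.
k=2:  x_2 = 1351·1351+432·65·65 = 3650401,  y_2 = 1351·65+65·1351 = 175630
k=3:  x_3 = 1351·3650401+432·65·175630 = 9863382151,  y_3 = 1351·175630+65·3650401 = 474552195
k=4:  x_4 = 1351·9863382151+432·65·474552195 = 26650854921601,  y_4 = 1351·474552195+65·9863382151 = 1282239855260
k=5:  x_5 = 1351·26650854921601+432·65·1282239855260 = 72010600134783751,  y_5 = 1351·1282239855260+65·26650854921601 = 3464611614360325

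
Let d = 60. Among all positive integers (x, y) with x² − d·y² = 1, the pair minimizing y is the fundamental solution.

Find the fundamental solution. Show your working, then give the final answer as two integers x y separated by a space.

√60 = [7; 1,2,1,14, …], period ℓ=4 (even) → k=3
k=0  a_k=7  p_k/q_k = 7/1
…
k=2  a_k=2  p_k/q_k = 23/3
k=3  a_k=1  p_k/q_k = 31/4
→ (31, 4).  Check: 31²=961, 60·4²=960, difference 1.

31 4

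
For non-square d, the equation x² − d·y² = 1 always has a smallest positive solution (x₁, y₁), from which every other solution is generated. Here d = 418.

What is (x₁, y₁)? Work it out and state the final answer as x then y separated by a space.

d=418: √d = [20; 2,4,20,4,2,40] (ℓ=6, even), read p_5/q_5
k=0  a_k=20  p_k/q_k = 20/1
…
k=2  a_k=4  p_k/q_k = 184/9
…
k=4  a_k=4  p_k/q_k = 15068/737
k=5  a_k=2  p_k/q_k = 33857/1656
(x₁, y₁) = (33857, 1656);  33857² − 418·1656² = 1 ✓

33857 1656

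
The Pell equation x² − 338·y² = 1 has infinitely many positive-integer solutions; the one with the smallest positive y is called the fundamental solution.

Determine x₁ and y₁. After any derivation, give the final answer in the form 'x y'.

[18; 2,1,1,2,36] for √338; ℓ=5 ⇒ convergent index 9
a_0=18:  p_0=18·1+0=18,  q_0=18·0+1=1
…
a_2=1:  p_2=1·37+18=55,  q_2=1·2+1=3
…
a_8=1:  p_8=1·26327+17631=43958,  q_8=1·1432+959=2391
a_9=2:  p_9=2·43958+26327=114243,  q_9=2·2391+1432=6214
(x₁, y₁) = (114243, 6214);  114243² − 338·6214² = 1 ✓

114243 6214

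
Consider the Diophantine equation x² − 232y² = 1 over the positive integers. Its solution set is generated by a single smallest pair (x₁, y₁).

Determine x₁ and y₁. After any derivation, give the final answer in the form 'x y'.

d=232: √d = [15; 4,3,7,3,4,30] (ℓ=6, even), read p_5/q_5
step 0: (15, 1)  from 15·(1,0) + (0,1)
step 1: (61, 4)  from 4·(15,1) + (1,0)
step 2: (198, 13)  from 3·(61,4) + (15,1)
step 3: (1447, 95)  from 7·(198,13) + (61,4)
step 4: (4539, 298)  from 3·(1447,95) + (198,13)
step 5: (19603, 1287)  from 4·(4539,298) + (1447,95)
fundamental: x₁=19603, y₁=1287  (since 384277609 − 232·1656369 = 1)

19603 1287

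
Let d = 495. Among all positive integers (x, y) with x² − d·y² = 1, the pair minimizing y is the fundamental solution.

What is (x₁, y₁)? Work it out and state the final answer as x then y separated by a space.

√495 → a₀=22, period (4,44); ℓ=2 even so k=1
step 0: (22, 1)  from 22·(1,0) + (0,1)
step 1: (89, 4)  from 4·(22,1) + (1,0)
(x₁, y₁) = (89, 4);  89² − 495·4² = 1 ✓

89 4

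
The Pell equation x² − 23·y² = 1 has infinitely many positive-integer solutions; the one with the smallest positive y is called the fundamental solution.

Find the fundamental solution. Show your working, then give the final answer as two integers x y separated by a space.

24 5

√23 = [4; 1,3,1,8, …], period ℓ=4 (even) → k=3
i=0: a=4 ⇒ p=4, q=1
i=1: a=1 ⇒ p=5, q=1
i=2: a=3 ⇒ p=19, q=4
i=3: a=1 ⇒ p=24, q=5
→ (24, 5).  Check: 24²=576, 23·5²=575, difference 1.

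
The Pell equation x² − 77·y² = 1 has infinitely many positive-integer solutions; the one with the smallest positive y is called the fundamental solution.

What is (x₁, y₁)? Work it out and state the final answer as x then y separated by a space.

√77 = [8; 1,3,2,3,1,16, …], period ℓ=6 (even) → k=5
a_0=8:  p_0=8·1+0=8,  q_0=8·0+1=1
…
a_2=3:  p_2=3·9+8=35,  q_2=3·1+1=4
a_3=2:  p_3=2·35+9=79,  q_3=2·4+1=9
a_4=3:  p_4=3·79+35=272,  q_4=3·9+4=31
a_5=1:  p_5=1·272+79=351,  q_5=1·31+9=40
→ (351, 40).  Check: 351²=123201, 77·40²=123200, difference 1.

351 40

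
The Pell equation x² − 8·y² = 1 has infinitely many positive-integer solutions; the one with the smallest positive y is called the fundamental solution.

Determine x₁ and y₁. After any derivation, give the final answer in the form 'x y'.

3 1

d=8: √d = [2; 1,4] (ℓ=2, even), read p_1/q_1
step 0: (2, 1)  from 2·(1,0) + (0,1)
step 1: (3, 1)  from 1·(2,1) + (1,0)
(x₁, y₁) = (3, 1);  3² − 8·1² = 1 ✓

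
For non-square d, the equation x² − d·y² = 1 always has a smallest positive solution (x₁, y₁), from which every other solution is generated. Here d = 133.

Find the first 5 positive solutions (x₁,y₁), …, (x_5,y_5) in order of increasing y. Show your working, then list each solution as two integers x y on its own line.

2588599 224460
13401689565601 1162073863080
69383200415647777399 6016286479789825380
359210566425477440164982401 31147506330593762303822160
1859704226076779569066850908714999 161256807479731348725343689282300

√133 = [11; 1,1,7,5,1,…,1,1,22, …], period ℓ=16 (even) → k=15
step 0: (11, 1)  from 11·(1,0) + (0,1)
step 1: (12, 1)  from 1·(11,1) + (1,0)
step 2: (23, 2)  from 1·(12,1) + (11,1)
…
step 5: (1061, 92)  from 1·(888,77) + (173,15)
step 6: (1949, 169)  from 1·(1061,92) + (888,77)
…
step 8: (7969, 691)  from 2·(3010,261) + (1949,169)
step 9: (10979, 952)  from 1·(7969,691) + (3010,261)
…
step 11: (29927, 2595)  from 1·(18948,1643) + (10979,952)
step 12: (168583, 14618)  from 5·(29927,2595) + (18948,1643)
…
step 14: (1378591, 119539)  from 1·(1210008,104921) + (168583,14618)
step 15: (2588599, 224460)  from 1·(1378591,119539) + (1210008,104921)
→ (2588599, 224460).  Check: 2588599²=6700844782801, 133·224460²=6700844782800, difference 1.
(2588599+224460√133)^2 = 13401689565601 + 1162073863080√133
(2588599+224460√133)^3 = 69383200415647777399 + 6016286479789825380√133
(2588599+224460√133)^4 = 359210566425477440164982401 + 31147506330593762303822160√133
(2588599+224460√133)^5 = 1859704226076779569066850908714999 + 161256807479731348725343689282300√133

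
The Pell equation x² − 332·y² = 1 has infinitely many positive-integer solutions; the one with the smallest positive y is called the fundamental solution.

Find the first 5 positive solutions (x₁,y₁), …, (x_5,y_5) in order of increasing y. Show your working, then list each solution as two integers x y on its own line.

d=332: √d = [18; 4,1,1,8,1,1,4,36] (ℓ=8, even), read p_7/q_7
a_0=18:  p_0=18·1+0=18,  q_0=18·0+1=1
…
a_2=1:  p_2=1·73+18=91,  q_2=1·4+1=5
a_3=1:  p_3=1·91+73=164,  q_3=1·5+4=9
…
a_6=1:  p_6=1·1567+1403=2970,  q_6=1·86+77=163
a_7=4:  p_7=4·2970+1567=13447,  q_7=4·163+86=738
→ (13447, 738).  Check: 13447²=180821809, 332·738²=180821808, difference 1.
n=2: (13447,738)∘(13447,738) = (13447·13447+332·738·738, 13447·738+738·13447) = (361643617,19847772)
n=3: (361643617,19847772)∘(13447,738) = (13447·361643617+332·738·19847772, 13447·19847772+738·361643617) = (9726043422151,533785979430)
n=4: (9726043422151,533785979430)∘(13447,738) = (13447·9726043422151+332·738·533785979430, 13447·533785979430+738·9726043422151) = (261572211433685377,14355640110942648)
n=5: (261572211433685377,14355640110942648)∘(13447,738) = (13447·261572211433685377+332·738·14355640110942648, 13447·14355640110942648+738·261572211433685377) = (7034723044571491106887,386080584609905595882)

13447 738
361643617 19847772
9726043422151 533785979430
261572211433685377 14355640110942648
7034723044571491106887 386080584609905595882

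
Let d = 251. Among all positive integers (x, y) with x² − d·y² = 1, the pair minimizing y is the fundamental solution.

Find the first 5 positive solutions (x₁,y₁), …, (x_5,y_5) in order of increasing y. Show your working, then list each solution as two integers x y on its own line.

3674890 231957
27009633024199 1704832919460
198514860608593651330 12530146894788486843
1459040552203802437039183201 92093823044376819996025080
10723627069776264560841239313394450 676869338735087333923490423995557

d=251: √d = [15; 1,5,2,1,2,…,5,1,30] (ℓ=14, even), read p_13/q_13
k=0  a_k=15  p_k/q_k = 15/1
…
k=2  a_k=5  p_k/q_k = 95/6
k=3  a_k=2  p_k/q_k = 206/13
…
k=10  a_k=1  p_k/q_k = 212692/13425
…
k=12  a_k=5  p_k/q_k = 3097857/195535
k=13  a_k=1  p_k/q_k = 3674890/231957
(x₁, y₁) = (3674890, 231957);  3674890² − 251·231957² = 1 ✓
n=2: (3674890,231957)∘(3674890,231957) = (3674890·3674890+251·231957·231957, 3674890·231957+231957·3674890) = (27009633024199,1704832919460)
n=3: (27009633024199,1704832919460)∘(3674890,231957) = (3674890·27009633024199+251·231957·1704832919460, 3674890·1704832919460+231957·27009633024199) = (198514860608593651330,12530146894788486843)
n=4: (198514860608593651330,12530146894788486843)∘(3674890,231957) = (3674890·198514860608593651330+251·231957·12530146894788486843, 3674890·12530146894788486843+231957·198514860608593651330) = (1459040552203802437039183201,92093823044376819996025080)
n=5: (1459040552203802437039183201,92093823044376819996025080)∘(3674890,231957) = (3674890·1459040552203802437039183201+251·231957·92093823044376819996025080, 3674890·92093823044376819996025080+231957·1459040552203802437039183201) = (10723627069776264560841239313394450,676869338735087333923490423995557)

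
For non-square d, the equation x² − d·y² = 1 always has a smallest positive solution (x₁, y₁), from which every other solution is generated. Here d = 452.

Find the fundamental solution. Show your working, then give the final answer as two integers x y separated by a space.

√452 → a₀=21, period (3,1,5,3,10,3,5,1,3,42); ℓ=10 even so k=9
i=0: a=21 ⇒ p=21, q=1
i=1: a=3 ⇒ p=64, q=3
…
i=3: a=5 ⇒ p=489, q=23
…
i=5: a=10 ⇒ p=16009, q=753
i=6: a=3 ⇒ p=49579, q=2332
i=7: a=5 ⇒ p=263904, q=12413
i=8: a=1 ⇒ p=313483, q=14745
i=9: a=3 ⇒ p=1204353, q=56648
fundamental: x₁=1204353, y₁=56648  (since 1450466148609 − 452·3208995904 = 1)

1204353 56648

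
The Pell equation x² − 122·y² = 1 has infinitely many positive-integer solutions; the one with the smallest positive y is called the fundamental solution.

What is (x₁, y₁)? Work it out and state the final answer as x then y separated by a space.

√122 → a₀=11, period (22); ℓ=1 odd so k=1
a_0=11:  p_0=11·1+0=11,  q_0=11·0+1=1
a_1=22:  p_1=22·11+1=243,  q_1=22·1+0=22
fundamental: x₁=243, y₁=22  (since 59049 − 122·484 = 1)

243 22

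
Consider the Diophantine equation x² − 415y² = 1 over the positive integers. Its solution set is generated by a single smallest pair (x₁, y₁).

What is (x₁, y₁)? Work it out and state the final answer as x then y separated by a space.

18412804 903849

√415 = [20; 2,1,2,4,6,…,1,2,40, …], period ℓ=16 (even) → k=15
k=0  a_k=20  p_k/q_k = 20/1
…
k=3  a_k=2  p_k/q_k = 163/8
…
k=6  a_k=1  p_k/q_k = 5154/253
…
k=11  a_k=6  p_k/q_k = 508372/24955
k=12  a_k=4  p_k/q_k = 2110961/103623
k=13  a_k=2  p_k/q_k = 4730294/232201
k=14  a_k=1  p_k/q_k = 6841255/335824
k=15  a_k=2  p_k/q_k = 18412804/903849
(x₁, y₁) = (18412804, 903849);  18412804² − 415·903849² = 1 ✓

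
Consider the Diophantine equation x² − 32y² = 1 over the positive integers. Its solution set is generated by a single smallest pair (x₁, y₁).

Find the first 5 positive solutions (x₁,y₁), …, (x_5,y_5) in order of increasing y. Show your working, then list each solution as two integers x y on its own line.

17 3
577 102
19601 3465
665857 117708
22619537 3998607

√32 = [5; 1,1,1,10, …], period ℓ=4 (even) → k=3
step 0: (5, 1)  from 5·(1,0) + (0,1)
step 1: (6, 1)  from 1·(5,1) + (1,0)
step 2: (11, 2)  from 1·(6,1) + (5,1)
step 3: (17, 3)  from 1·(11,2) + (6,1)
fundamental: x₁=17, y₁=3  (since 289 − 32·9 = 1)
(x_2, y_2) = (17·17 + 32·3·3, 17·3 + 3·17) = (577, 102)
(x_3, y_3) = (17·577 + 32·3·102, 17·102 + 3·577) = (19601, 3465)
(x_4, y_4) = (17·19601 + 32·3·3465, 17·3465 + 3·19601) = (665857, 117708)
(x_5, y_5) = (17·665857 + 32·3·117708, 17·117708 + 3·665857) = (22619537, 3998607)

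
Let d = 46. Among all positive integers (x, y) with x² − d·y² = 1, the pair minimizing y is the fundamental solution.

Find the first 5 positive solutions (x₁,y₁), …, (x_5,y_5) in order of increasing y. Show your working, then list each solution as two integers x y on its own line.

24335 3588
1184384449 174627960
57643991108495 8499142809612
2805533046066067201 413653280369188080
136545293294391499564175 20132505147069241043988

√46 = [6; 1,3,1,1,2,6,2,1,1,3,1,12, …], period ℓ=12 (even) → k=11
k=0  a_k=6  p_k/q_k = 6/1
k=1  a_k=1  p_k/q_k = 7/1
k=2  a_k=3  p_k/q_k = 27/4
k=3  a_k=1  p_k/q_k = 34/5
…
k=5  a_k=2  p_k/q_k = 156/23
k=6  a_k=6  p_k/q_k = 997/147
…
k=9  a_k=1  p_k/q_k = 5297/781
k=10  a_k=3  p_k/q_k = 19038/2807
k=11  a_k=1  p_k/q_k = 24335/3588
(x₁, y₁) = (24335, 3588);  24335² − 46·3588² = 1 ✓
k=2:  x_2 = 24335·24335+46·3588·3588 = 1184384449,  y_2 = 24335·3588+3588·24335 = 174627960
k=3:  x_3 = 24335·1184384449+46·3588·174627960 = 57643991108495,  y_3 = 24335·174627960+3588·1184384449 = 8499142809612
k=4:  x_4 = 24335·57643991108495+46·3588·8499142809612 = 2805533046066067201,  y_4 = 24335·8499142809612+3588·57643991108495 = 413653280369188080
k=5:  x_5 = 24335·2805533046066067201+46·3588·413653280369188080 = 136545293294391499564175,  y_5 = 24335·413653280369188080+3588·2805533046066067201 = 20132505147069241043988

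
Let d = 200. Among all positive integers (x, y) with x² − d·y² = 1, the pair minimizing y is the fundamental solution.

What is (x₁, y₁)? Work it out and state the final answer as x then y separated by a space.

√200 → a₀=14, period (7,28); ℓ=2 even so k=1
a_0=14:  p_0=14·1+0=14,  q_0=14·0+1=1
a_1=7:  p_1=7·14+1=99,  q_1=7·1+0=7
→ (99, 7).  Check: 99²=9801, 200·7²=9800, difference 1.

99 7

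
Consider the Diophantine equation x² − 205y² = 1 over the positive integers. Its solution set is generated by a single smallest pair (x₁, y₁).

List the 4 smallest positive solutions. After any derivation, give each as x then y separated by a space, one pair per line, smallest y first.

39689 2772
3150433441 220035816
250075105640009 17466002999676
19850461732342200961 1386416385888245712

[14; 3,6,1,4,1,6,3,28] for √205; ℓ=8 ⇒ convergent index 7
a_0=14:  p_0=14·1+0=14,  q_0=14·0+1=1
a_1=3:  p_1=3·14+1=43,  q_1=3·1+0=3
a_2=6:  p_2=6·43+14=272,  q_2=6·3+1=19
…
a_5=1:  p_5=1·1532+315=1847,  q_5=1·107+22=129
a_6=6:  p_6=6·1847+1532=12614,  q_6=6·129+107=881
a_7=3:  p_7=3·12614+1847=39689,  q_7=3·881+129=2772
(x₁, y₁) = (39689, 2772);  39689² − 205·2772² = 1 ✓
k=2:  x_2 = 39689·39689+205·2772·2772 = 3150433441,  y_2 = 39689·2772+2772·39689 = 220035816
k=3:  x_3 = 39689·3150433441+205·2772·220035816 = 250075105640009,  y_3 = 39689·220035816+2772·3150433441 = 17466002999676
k=4:  x_4 = 39689·250075105640009+205·2772·17466002999676 = 19850461732342200961,  y_4 = 39689·17466002999676+2772·250075105640009 = 1386416385888245712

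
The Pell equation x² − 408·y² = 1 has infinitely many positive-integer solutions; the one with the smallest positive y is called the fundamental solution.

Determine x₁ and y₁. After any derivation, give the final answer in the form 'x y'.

√408 → a₀=20, period (5,40); ℓ=2 even so k=1
i=0: a=20 ⇒ p=20, q=1
i=1: a=5 ⇒ p=101, q=5
fundamental: x₁=101, y₁=5  (since 10201 − 408·25 = 1)

101 5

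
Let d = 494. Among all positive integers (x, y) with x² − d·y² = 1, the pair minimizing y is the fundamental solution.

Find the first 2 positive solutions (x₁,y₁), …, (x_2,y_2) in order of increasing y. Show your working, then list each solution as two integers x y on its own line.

√494 = [22; 4,2,2,1,2,1,2,2,4,44, …], period ℓ=10 (even) → k=9
a_0=22:  p_0=22·1+0=22,  q_0=22·0+1=1
…
a_3=2:  p_3=2·200+89=489,  q_3=2·9+4=22
a_4=1:  p_4=1·489+200=689,  q_4=1·22+9=31
a_5=2:  p_5=2·689+489=1867,  q_5=2·31+22=84
a_6=1:  p_6=1·1867+689=2556,  q_6=1·84+31=115
a_7=2:  p_7=2·2556+1867=6979,  q_7=2·115+84=314
a_8=2:  p_8=2·6979+2556=16514,  q_8=2·314+115=743
a_9=4:  p_9=4·16514+6979=73035,  q_9=4·743+314=3286
fundamental: x₁=73035, y₁=3286  (since 5334111225 − 494·10797796 = 1)
k=2:  x_2 = 73035·73035+494·3286·3286 = 10668222449,  y_2 = 73035·3286+3286·73035 = 479986020

73035 3286
10668222449 479986020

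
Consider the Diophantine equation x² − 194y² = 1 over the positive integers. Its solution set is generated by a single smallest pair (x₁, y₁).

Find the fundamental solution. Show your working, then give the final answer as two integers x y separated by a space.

195 14

√194 → a₀=13, period (1,12,1,26); ℓ=4 even so k=3
k=0  a_k=13  p_k/q_k = 13/1
k=1  a_k=1  p_k/q_k = 14/1
k=2  a_k=12  p_k/q_k = 181/13
k=3  a_k=1  p_k/q_k = 195/14
(x₁, y₁) = (195, 14);  195² − 194·14² = 1 ✓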